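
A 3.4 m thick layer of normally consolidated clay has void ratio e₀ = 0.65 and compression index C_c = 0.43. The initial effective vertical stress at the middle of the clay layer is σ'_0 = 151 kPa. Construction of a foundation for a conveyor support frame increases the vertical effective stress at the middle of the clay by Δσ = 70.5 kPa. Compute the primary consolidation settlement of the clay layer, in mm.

S_c ≈ 147 mm

Final effective stress: σ'_f = σ'_0 + Δσ = 151 + 70.5 = 221.5 kPa.
Normally consolidated clay, so the full stress increment lies on the virgin compression line:
S_c = C_c·H/(1+e₀)·log₁₀(σ'_f/σ'_0) = 0.43×3.4/(1+0.65)×log₁₀(221.5/151)
    = 0.88606 × 0.1664 = 0.1474 m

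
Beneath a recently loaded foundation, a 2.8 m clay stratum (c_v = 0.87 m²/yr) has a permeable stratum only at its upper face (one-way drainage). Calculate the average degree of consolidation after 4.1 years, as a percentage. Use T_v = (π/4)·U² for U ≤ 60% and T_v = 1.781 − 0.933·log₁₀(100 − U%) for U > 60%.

U ≈ 73.6 %

Drainage path length: H_d = H = 2.8 m (single drainage).
T_v = c_v·t/H_d² = 0.87×4.1/2.8² = 0.45497.
T_v = 0.45497 corresponds to the U > 60% branch:
U = 1 − 10^((1.781 − T_v)/0.933)/100 = 0.7362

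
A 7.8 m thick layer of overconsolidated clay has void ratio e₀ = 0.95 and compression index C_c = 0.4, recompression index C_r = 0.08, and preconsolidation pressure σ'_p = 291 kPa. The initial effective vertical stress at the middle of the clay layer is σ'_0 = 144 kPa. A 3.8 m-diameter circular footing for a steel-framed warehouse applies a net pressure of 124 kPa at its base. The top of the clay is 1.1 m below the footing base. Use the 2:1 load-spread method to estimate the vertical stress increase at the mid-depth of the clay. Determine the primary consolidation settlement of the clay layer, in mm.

Mid-depth of clay below the footing base: z = 1.1 + 7.8/2 = 5 m.
Stress increase at mid-clay by the 2:1 spreading method:
Δσ ≈ qD²/(D+z)² = 124×3.8²/(3.8+5)² = 23.122 kPa
Final effective stress: σ'_f = 144 + 23.122 = 167.12 kPa.
σ'_f = 167.12 ≤ σ'_p = 291 kPa, so the clay remains overconsolidated and only the recompression index applies:
S_c = C_r·H/(1+e₀)·log₁₀(σ'_f/σ'_0) = 0.08×7.8/1.95×log₁₀(167.12/144)
    = 0.32 × 0.064666 = 0.02069 m

S_c ≈ 20.7 mm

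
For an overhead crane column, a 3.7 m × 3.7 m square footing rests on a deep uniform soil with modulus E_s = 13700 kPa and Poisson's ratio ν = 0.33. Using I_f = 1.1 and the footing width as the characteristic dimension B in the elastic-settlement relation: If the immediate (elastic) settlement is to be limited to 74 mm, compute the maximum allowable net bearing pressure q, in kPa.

q ≈ 280 kPa

S_e = q·B·(1−ν²)/E_s · I_f  ⇒  q = S_e·E_s / (B·(1−ν²)·I_f).
q = 0.074 × 13700 / (3.7 × 0.8911 × 1.1) = 279.5 kPa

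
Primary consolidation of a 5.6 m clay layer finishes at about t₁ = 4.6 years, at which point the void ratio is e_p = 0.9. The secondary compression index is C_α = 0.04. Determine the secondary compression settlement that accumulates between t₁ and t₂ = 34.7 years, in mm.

Secondary compression: S_s = C_α·H/(1+e_p)·log₁₀(t₂/t₁)
S_s = 0.04×5.6/(1+0.9)×log₁₀(34.7/4.6)
    = 0.1179 × 0.8776 = 0.1035 m

S_s ≈ 103 mm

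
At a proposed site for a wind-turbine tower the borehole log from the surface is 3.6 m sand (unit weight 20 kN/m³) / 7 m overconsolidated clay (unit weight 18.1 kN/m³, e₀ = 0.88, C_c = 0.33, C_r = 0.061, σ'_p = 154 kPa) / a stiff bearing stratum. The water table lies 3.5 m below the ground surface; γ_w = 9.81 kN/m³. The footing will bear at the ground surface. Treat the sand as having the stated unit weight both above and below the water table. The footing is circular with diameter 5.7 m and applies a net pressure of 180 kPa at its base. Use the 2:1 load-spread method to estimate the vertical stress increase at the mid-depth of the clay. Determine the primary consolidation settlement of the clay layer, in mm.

Mid-depth of clay below the ground surface: z = 3.6 + 7/2 = 7.1 m.
Total vertical stress at mid-clay: σ_v = 20×3.6 + 18.1×3.5 = 135.35 kPa.
Pore pressure: u = 9.81×(7.1 − 3.5) = 35.316 kPa.
Initial effective stress: σ'_0 = σ_v − u = 135.35 − 35.316 = 100.03 kPa.
Stress increase at mid-clay by the 2:1 spreading method:
Δσ ≈ qD²/(D+z)² = 180×5.7²/(5.7+7.1)² = 35.695 kPa
Final effective stress: σ'_f = 100.03 + 35.695 = 135.72 kPa.
σ'_f = 135.72 ≤ σ'_p = 154 kPa, so the clay remains overconsolidated and only the recompression index applies:
S_c = C_r·H/(1+e₀)·log₁₀(σ'_f/σ'_0) = 0.061×7/1.88×log₁₀(135.72/100.03)
    = 0.22713 × 0.13251 = 0.0301 m

S_c ≈ 30.1 mm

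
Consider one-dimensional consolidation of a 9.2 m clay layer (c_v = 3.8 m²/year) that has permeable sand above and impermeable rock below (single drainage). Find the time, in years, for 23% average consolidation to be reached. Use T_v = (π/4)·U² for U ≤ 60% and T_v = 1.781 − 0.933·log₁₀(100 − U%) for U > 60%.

t ≈ 0.925 years

Drainage path length: H_d = H = 9.2 m (single drainage).
U ≤ 60%: T_v = (π/4)·U² = (π/4)×0.23² = 0.041548.
t = T_v·H_d²/c_v = 0.041548×9.2²/3.8 = 0.9254 years.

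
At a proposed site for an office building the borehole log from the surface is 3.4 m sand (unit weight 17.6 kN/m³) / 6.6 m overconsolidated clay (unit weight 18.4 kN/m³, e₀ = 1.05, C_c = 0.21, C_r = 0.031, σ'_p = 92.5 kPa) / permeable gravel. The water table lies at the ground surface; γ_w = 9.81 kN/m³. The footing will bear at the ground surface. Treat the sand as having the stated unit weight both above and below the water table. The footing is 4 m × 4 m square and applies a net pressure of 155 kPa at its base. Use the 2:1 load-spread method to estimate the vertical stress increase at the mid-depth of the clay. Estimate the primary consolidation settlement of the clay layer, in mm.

S_c ≈ 14.4 mm

Mid-depth of clay below the ground surface: z = 3.4 + 6.6/2 = 6.7 m.
Total vertical stress at mid-clay: σ_v = 17.6×3.4 + 18.4×3.3 = 120.56 kPa.
Pore pressure: u = 9.81×(6.7 − 0) = 65.727 kPa.
Initial effective stress: σ'_0 = σ_v − u = 120.56 − 65.727 = 54.833 kPa.
Stress increase at mid-clay by the 2:1 spreading method:
Δσ = qBL/((B+z)(L+z)) = 155×4×4/((4+6.7)(4+6.7)) = 21.661 kPa
Final effective stress: σ'_f = 54.833 + 21.661 = 76.494 kPa.
σ'_f = 76.494 ≤ σ'_p = 92.5 kPa, so the clay remains overconsolidated and only the recompression index applies:
S_c = C_r·H/(1+e₀)·log₁₀(σ'_f/σ'_0) = 0.031×6.6/2.05×log₁₀(76.494/54.833)
    = 0.099805 × 0.14459 = 0.01443 m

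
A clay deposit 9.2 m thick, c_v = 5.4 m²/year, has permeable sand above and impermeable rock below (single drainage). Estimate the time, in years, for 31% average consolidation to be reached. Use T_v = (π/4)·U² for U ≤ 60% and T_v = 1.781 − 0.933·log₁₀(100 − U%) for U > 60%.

Drainage path length: H_d = H = 9.2 m (single drainage).
U ≤ 60%: T_v = (π/4)·U² = (π/4)×0.31² = 0.075477.
t = T_v·H_d²/c_v = 0.075477×9.2²/5.4 = 1.183 years.

t ≈ 1.18 years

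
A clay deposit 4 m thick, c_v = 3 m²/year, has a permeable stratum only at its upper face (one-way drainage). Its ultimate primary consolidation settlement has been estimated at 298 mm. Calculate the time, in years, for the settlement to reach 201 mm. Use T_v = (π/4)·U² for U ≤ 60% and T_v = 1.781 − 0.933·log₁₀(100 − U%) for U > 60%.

Drainage path length: H_d = H = 4 m (single drainage).
U = S(t)/S_ult = 201/298 = 0.6745.
U > 60%: T_v = 1.781 − 0.933·log₁₀(100 − 67.45) = 0.36979.
t = T_v·H_d²/c_v = 0.36979×4²/3 = 1.972 years.

t ≈ 1.97 years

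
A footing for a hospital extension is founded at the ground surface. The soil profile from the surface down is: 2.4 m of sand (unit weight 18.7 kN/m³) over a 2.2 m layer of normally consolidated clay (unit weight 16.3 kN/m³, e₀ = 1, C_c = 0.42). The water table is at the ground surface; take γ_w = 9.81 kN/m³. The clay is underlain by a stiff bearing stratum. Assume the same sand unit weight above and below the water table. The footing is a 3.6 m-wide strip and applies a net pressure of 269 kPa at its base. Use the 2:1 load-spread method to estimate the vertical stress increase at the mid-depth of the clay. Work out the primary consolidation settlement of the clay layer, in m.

Mid-depth of clay below the ground surface: z = 2.4 + 2.2/2 = 3.5 m.
Total vertical stress at mid-clay: σ_v = 18.7×2.4 + 16.3×1.1 = 62.81 kPa.
Pore pressure: u = 9.81×(3.5 − 0) = 34.335 kPa.
Initial effective stress: σ'_0 = σ_v − u = 62.81 − 34.335 = 28.475 kPa.
Stress increase at mid-clay by the 2:1 spreading method:
Δσ = qB/(B+z) = 269×3.6/(3.6+3.5) = 136.39 kPa
Final effective stress: σ'_f = σ'_0 + Δσ = 28.475 + 136.39 = 164.86 kPa.
Normally consolidated clay, so the full stress increment lies on the virgin compression line:
S_c = C_c·H/(1+e₀)·log₁₀(σ'_f/σ'_0) = 0.42×2.2/(1+1)×log₁₀(164.86/28.475)
    = 0.462 × 0.76265 = 0.3523 m

S_c ≈ 0.352 m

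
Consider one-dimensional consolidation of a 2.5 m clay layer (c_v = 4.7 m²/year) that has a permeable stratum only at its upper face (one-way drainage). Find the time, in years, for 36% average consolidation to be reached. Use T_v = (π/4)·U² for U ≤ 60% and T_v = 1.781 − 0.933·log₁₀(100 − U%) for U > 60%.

t ≈ 0.135 years

Drainage path length: H_d = H = 2.5 m (single drainage).
U ≤ 60%: T_v = (π/4)·U² = (π/4)×0.36² = 0.10179.
t = T_v·H_d²/c_v = 0.10179×2.5²/4.7 = 0.1354 years.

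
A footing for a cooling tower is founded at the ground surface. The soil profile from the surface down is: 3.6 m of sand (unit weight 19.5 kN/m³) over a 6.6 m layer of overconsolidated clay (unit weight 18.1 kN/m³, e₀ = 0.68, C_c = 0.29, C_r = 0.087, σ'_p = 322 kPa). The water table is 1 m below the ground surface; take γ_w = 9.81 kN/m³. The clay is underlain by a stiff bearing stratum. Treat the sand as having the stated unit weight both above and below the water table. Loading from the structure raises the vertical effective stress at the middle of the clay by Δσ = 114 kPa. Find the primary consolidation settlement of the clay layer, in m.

S_c ≈ 0.141 m

Mid-depth of clay below the ground surface: z = 3.6 + 6.6/2 = 6.9 m.
Total vertical stress at mid-clay: σ_v = 19.5×3.6 + 18.1×3.3 = 129.93 kPa.
Pore pressure: u = 9.81×(6.9 − 1) = 57.879 kPa.
Initial effective stress: σ'_0 = σ_v − u = 129.93 − 57.879 = 72.051 kPa.
Final effective stress: σ'_f = 72.051 + 114 = 186.05 kPa.
σ'_f = 186.05 ≤ σ'_p = 322 kPa, so the clay remains overconsolidated and only the recompression index applies:
S_c = C_r·H/(1+e₀)·log₁₀(σ'_f/σ'_0) = 0.087×6.6/1.68×log₁₀(186.05/72.051)
    = 0.34179 × 0.41199 = 0.1408 m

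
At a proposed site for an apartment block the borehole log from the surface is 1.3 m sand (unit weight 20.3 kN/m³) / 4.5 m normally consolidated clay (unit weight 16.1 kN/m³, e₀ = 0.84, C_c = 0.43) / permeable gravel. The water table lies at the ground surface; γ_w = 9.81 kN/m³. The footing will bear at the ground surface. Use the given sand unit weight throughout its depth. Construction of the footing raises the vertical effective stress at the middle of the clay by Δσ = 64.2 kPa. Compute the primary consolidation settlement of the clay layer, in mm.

S_c ≈ 547 mm

Mid-depth of clay below the ground surface: z = 1.3 + 4.5/2 = 3.55 m.
Total vertical stress at mid-clay: σ_v = 20.3×1.3 + 16.1×2.25 = 62.615 kPa.
Pore pressure: u = 9.81×(3.55 − 0) = 34.825 kPa.
Initial effective stress: σ'_0 = σ_v − u = 62.615 − 34.825 = 27.79 kPa.
Final effective stress: σ'_f = σ'_0 + Δσ = 27.79 + 64.2 = 91.99 kPa.
Normally consolidated clay, so the full stress increment lies on the virgin compression line:
S_c = C_c·H/(1+e₀)·log₁₀(σ'_f/σ'_0) = 0.43×4.5/(1+0.84)×log₁₀(91.99/27.79)
    = 1.0516 × 0.51985 = 0.5467 m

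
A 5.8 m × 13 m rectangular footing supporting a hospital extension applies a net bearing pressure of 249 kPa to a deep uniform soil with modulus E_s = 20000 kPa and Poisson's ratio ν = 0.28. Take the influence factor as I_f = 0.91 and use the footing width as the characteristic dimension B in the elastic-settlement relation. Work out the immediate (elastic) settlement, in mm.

S_e ≈ 60.6 mm

Immediate (elastic) settlement: S_e = q·B·(1−ν²)/E_s · I_f.
S_e = 249 × 5.8 × (1 − 0.28²) / 20000 × 0.91
    = 249 × 5.8 × 0.9216 / 20000 × 0.91
    = 0.06056 m = 60.56 mm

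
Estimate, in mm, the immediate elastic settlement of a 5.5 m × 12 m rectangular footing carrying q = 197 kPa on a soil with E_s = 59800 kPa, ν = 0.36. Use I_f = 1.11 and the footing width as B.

Immediate (elastic) settlement: S_e = q·B·(1−ν²)/E_s · I_f.
S_e = 197 × 5.5 × (1 − 0.36²) / 59800 × 1.11
    = 197 × 5.5 × 0.8704 / 59800 × 1.11
    = 0.01751 m = 17.51 mm

S_e ≈ 17.5 mm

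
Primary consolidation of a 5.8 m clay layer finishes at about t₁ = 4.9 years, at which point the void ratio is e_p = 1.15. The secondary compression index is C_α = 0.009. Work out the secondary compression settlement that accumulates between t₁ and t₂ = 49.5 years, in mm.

Secondary compression: S_s = C_α·H/(1+e_p)·log₁₀(t₂/t₁)
S_s = 0.009×5.8/(1+1.15)×log₁₀(49.5/4.9)
    = 0.02428 × 1.004 = 0.02439 m

S_s ≈ 24.4 mm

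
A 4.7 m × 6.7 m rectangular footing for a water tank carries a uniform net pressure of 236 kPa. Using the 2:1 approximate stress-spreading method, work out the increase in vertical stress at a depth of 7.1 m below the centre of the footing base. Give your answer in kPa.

By the 2:1 method the load spreads at 1 horizontal : 2 vertical, so at depth z the loaded area has grown by z in each plan dimension:
Δσ = qBL/((B+z)(L+z)) = 236×4.7×6.7/((4.7+7.1)(6.7+7.1)) = 45.638 kPa

Δσ_z ≈ 45.6 kPa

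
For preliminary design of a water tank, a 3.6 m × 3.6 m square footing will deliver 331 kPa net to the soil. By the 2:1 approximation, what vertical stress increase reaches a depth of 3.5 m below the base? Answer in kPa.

Δσ_z ≈ 85.1 kPa

By the 2:1 method the load spreads at 1 horizontal : 2 vertical, so at depth z the loaded area has grown by z in each plan dimension:
Δσ = qBL/((B+z)(L+z)) = 331×3.6×3.6/((3.6+3.5)(3.6+3.5)) = 85.097 kPa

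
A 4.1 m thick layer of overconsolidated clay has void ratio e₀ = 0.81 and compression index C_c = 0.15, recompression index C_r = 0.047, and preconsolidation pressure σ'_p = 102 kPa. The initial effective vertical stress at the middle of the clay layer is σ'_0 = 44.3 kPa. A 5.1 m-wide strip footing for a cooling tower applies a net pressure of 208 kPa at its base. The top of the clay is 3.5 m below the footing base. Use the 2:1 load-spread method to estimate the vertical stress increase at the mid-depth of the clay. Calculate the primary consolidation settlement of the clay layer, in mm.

S_c ≈ 89.4 mm

Mid-depth of clay below the footing base: z = 3.5 + 4.1/2 = 5.55 m.
Stress increase at mid-clay by the 2:1 spreading method:
Δσ = qB/(B+z) = 208×5.1/(5.1+5.55) = 99.606 kPa
Final effective stress: σ'_f = 44.3 + 99.606 = 143.91 kPa.
σ'_f = 143.91 > σ'_p = 102 kPa, so the stress path crosses the preconsolidation pressure — recompression up to σ'_p, then virgin compression beyond:
S_c = H/(1+e₀)·[C_r·log₁₀(σ'_p/σ'_0) + C_c·log₁₀(σ'_f/σ'_p)]
    = 4.1/1.81 × [0.047×log₁₀(102/44.3) + 0.15×log₁₀(143.91/102)]
    = 2.2652 × [0.017023 + 0.022424] = 0.08936 m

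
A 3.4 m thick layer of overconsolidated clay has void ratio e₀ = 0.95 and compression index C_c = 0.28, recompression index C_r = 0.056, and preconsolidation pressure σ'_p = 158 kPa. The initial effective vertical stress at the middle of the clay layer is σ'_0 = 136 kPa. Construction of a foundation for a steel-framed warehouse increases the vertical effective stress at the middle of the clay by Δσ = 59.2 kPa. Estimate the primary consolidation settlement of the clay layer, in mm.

S_c ≈ 51.2 mm

Final effective stress: σ'_f = 136 + 59.2 = 195.2 kPa.
σ'_f = 195.2 > σ'_p = 158 kPa, so the stress path crosses the preconsolidation pressure — recompression up to σ'_p, then virgin compression beyond:
S_c = H/(1+e₀)·[C_r·log₁₀(σ'_p/σ'_0) + C_c·log₁₀(σ'_f/σ'_p)]
    = 3.4/1.95 × [0.056×log₁₀(158/136) + 0.28×log₁₀(195.2/158)]
    = 1.7436 × [0.0036466 + 0.02571] = 0.05119 m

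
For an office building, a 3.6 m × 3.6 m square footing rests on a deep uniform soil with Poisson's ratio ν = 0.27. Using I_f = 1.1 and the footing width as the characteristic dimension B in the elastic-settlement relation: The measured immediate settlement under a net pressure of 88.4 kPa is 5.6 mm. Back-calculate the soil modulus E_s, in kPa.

S_e = q·B·(1−ν²)/E_s · I_f  ⇒  E_s = q·B·(1−ν²)·I_f / S_e.
E_s = 88.4 × 3.6 × 0.9271 × 1.1 / 0.0056 = 57950 kPa

E_s ≈ 58000 kPa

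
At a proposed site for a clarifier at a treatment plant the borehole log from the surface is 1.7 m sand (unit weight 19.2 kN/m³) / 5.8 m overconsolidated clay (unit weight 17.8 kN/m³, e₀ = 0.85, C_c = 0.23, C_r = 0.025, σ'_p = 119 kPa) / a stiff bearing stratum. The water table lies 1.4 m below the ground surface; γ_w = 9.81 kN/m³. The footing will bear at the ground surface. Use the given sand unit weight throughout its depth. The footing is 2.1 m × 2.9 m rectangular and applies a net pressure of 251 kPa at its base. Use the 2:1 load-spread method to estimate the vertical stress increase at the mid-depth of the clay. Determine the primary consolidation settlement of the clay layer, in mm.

S_c ≈ 15.5 mm

Mid-depth of clay below the ground surface: z = 1.7 + 5.8/2 = 4.6 m.
Total vertical stress at mid-clay: σ_v = 19.2×1.7 + 17.8×2.9 = 84.26 kPa.
Pore pressure: u = 9.81×(4.6 − 1.4) = 31.392 kPa.
Initial effective stress: σ'_0 = σ_v − u = 84.26 − 31.392 = 52.868 kPa.
Stress increase at mid-clay by the 2:1 spreading method:
Δσ = qBL/((B+z)(L+z)) = 251×2.1×2.9/((2.1+4.6)(2.9+4.6)) = 30.42 kPa
Final effective stress: σ'_f = 52.868 + 30.42 = 83.288 kPa.
σ'_f = 83.288 ≤ σ'_p = 119 kPa, so the clay remains overconsolidated and only the recompression index applies:
S_c = C_r·H/(1+e₀)·log₁₀(σ'_f/σ'_0) = 0.025×5.8/1.85×log₁₀(83.288/52.868)
    = 0.078378 × 0.19739 = 0.01547 m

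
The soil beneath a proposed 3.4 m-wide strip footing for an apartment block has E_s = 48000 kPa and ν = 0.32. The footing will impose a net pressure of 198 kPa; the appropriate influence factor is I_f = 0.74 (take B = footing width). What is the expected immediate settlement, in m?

S_e ≈ 0.00932 m

Immediate (elastic) settlement: S_e = q·B·(1−ν²)/E_s · I_f.
S_e = 198 × 3.4 × (1 − 0.32²) / 48000 × 0.74
    = 198 × 3.4 × 0.8976 / 48000 × 0.74
    = 0.009316 m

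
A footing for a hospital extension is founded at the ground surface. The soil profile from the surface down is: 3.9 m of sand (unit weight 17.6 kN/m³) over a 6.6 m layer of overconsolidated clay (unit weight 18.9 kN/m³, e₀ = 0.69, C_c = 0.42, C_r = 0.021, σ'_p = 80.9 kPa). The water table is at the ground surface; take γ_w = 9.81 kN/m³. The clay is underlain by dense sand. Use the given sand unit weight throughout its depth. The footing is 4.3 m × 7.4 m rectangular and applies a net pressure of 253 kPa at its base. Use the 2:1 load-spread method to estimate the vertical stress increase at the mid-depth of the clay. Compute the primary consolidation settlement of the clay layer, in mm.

S_c ≈ 218 mm

Mid-depth of clay below the ground surface: z = 3.9 + 6.6/2 = 7.2 m.
Total vertical stress at mid-clay: σ_v = 17.6×3.9 + 18.9×3.3 = 131.01 kPa.
Pore pressure: u = 9.81×(7.2 − 0) = 70.632 kPa.
Initial effective stress: σ'_0 = σ_v − u = 131.01 − 70.632 = 60.378 kPa.
Stress increase at mid-clay by the 2:1 spreading method:
Δσ = qBL/((B+z)(L+z)) = 253×4.3×7.4/((4.3+7.2)(7.4+7.2)) = 47.948 kPa
Final effective stress: σ'_f = 60.378 + 47.948 = 108.33 kPa.
σ'_f = 108.33 > σ'_p = 80.9 kPa, so the stress path crosses the preconsolidation pressure — recompression up to σ'_p, then virgin compression beyond:
S_c = H/(1+e₀)·[C_r·log₁₀(σ'_p/σ'_0) + C_c·log₁₀(σ'_f/σ'_p)]
    = 6.6/1.69 × [0.021×log₁₀(80.9/60.378) + 0.42×log₁₀(108.33/80.9)]
    = 3.9053 × [0.0026685 + 0.053256] = 0.2184 m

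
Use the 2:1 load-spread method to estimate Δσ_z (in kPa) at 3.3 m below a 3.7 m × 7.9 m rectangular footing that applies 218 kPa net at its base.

By the 2:1 method the load spreads at 1 horizontal : 2 vertical, so at depth z the loaded area has grown by z in each plan dimension:
Δσ = qBL/((B+z)(L+z)) = 218×3.7×7.9/((3.7+3.3)(7.9+3.3)) = 81.277 kPa

Δσ_z ≈ 81.3 kPa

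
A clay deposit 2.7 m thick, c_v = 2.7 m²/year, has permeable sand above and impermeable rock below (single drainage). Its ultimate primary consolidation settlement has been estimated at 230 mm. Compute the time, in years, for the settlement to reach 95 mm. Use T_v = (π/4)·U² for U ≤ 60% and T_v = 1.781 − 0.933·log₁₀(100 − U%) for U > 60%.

Drainage path length: H_d = H = 2.7 m (single drainage).
U = S(t)/S_ult = 95/230 = 0.413.
U ≤ 60%: T_v = (π/4)·U² = (π/4)×0.41304² = 0.13399.
t = T_v·H_d²/c_v = 0.13399×2.7²/2.7 = 0.3618 years.

t ≈ 0.362 years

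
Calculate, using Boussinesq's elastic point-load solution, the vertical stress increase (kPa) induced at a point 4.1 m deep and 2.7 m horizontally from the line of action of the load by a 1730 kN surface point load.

Δσ_z ≈ 20 kPa

Boussinesq vertical stress below a point load on an elastic half-space:
Δσ_z = 3P/(2πz²) · [1 + (r/z)²]^(−5/2)
r/z = 2.7/4.1 = 0.65854; [1+(r/z)²]^(−5/2) = 0.40633.
Δσ_z = 3×1730/(2π×4.1²) × 0.40633 = 49.138 × 0.40633 = 19.97 kPa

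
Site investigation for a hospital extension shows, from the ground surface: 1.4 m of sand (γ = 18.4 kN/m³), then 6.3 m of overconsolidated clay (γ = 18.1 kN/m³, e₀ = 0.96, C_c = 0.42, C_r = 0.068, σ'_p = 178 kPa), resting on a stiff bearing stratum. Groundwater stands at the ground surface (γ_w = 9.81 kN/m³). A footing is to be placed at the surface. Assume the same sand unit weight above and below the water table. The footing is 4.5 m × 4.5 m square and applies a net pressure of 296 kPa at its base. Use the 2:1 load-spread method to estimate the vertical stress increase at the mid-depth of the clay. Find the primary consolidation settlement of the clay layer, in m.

Mid-depth of clay below the ground surface: z = 1.4 + 6.3/2 = 4.55 m.
Total vertical stress at mid-clay: σ_v = 18.4×1.4 + 18.1×3.15 = 82.775 kPa.
Pore pressure: u = 9.81×(4.55 − 0) = 44.636 kPa.
Initial effective stress: σ'_0 = σ_v − u = 82.775 − 44.636 = 38.139 kPa.
Stress increase at mid-clay by the 2:1 spreading method:
Δσ = qBL/((B+z)(L+z)) = 296×4.5×4.5/((4.5+4.55)(4.5+4.55)) = 73.185 kPa
Final effective stress: σ'_f = 38.139 + 73.185 = 111.32 kPa.
σ'_f = 111.32 ≤ σ'_p = 178 kPa, so the clay remains overconsolidated and only the recompression index applies:
S_c = C_r·H/(1+e₀)·log₁₀(σ'_f/σ'_0) = 0.068×6.3/1.96×log₁₀(111.32/38.139)
    = 0.21857 × 0.4652 = 0.1017 m

S_c ≈ 0.102 m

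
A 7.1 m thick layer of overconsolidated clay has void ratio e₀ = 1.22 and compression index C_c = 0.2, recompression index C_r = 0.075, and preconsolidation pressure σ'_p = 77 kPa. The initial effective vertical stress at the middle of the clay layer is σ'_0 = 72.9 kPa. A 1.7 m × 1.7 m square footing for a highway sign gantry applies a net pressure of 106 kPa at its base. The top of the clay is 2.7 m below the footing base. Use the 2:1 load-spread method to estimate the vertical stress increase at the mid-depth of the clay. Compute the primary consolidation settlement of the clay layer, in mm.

S_c ≈ 8.38 mm

Mid-depth of clay below the footing base: z = 2.7 + 7.1/2 = 6.25 m.
Stress increase at mid-clay by the 2:1 spreading method:
Δσ = qBL/((B+z)(L+z)) = 106×1.7×1.7/((1.7+6.25)(1.7+6.25)) = 4.847 kPa
Final effective stress: σ'_f = 72.9 + 4.847 = 77.747 kPa.
σ'_f = 77.747 > σ'_p = 77 kPa, so the stress path crosses the preconsolidation pressure — recompression up to σ'_p, then virgin compression beyond:
S_c = H/(1+e₀)·[C_r·log₁₀(σ'_p/σ'_0) + C_c·log₁₀(σ'_f/σ'_p)]
    = 7.1/2.22 × [0.075×log₁₀(77/72.9) + 0.2×log₁₀(77.747/77)]
    = 3.1982 × [0.0017822 + 0.00083858] = 0.008382 m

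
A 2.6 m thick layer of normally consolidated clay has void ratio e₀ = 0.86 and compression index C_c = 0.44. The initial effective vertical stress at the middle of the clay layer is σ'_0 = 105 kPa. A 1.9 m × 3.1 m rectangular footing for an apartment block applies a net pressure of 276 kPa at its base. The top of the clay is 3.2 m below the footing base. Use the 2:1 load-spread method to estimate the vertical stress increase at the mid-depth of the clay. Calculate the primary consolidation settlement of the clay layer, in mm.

S_c ≈ 73.8 mm

Mid-depth of clay below the footing base: z = 3.2 + 2.6/2 = 4.5 m.
Stress increase at mid-clay by the 2:1 spreading method:
Δσ = qBL/((B+z)(L+z)) = 276×1.9×3.1/((1.9+4.5)(3.1+4.5)) = 33.422 kPa
Final effective stress: σ'_f = σ'_0 + Δσ = 105 + 33.422 = 138.42 kPa.
Normally consolidated clay, so the full stress increment lies on the virgin compression line:
S_c = C_c·H/(1+e₀)·log₁₀(σ'_f/σ'_0) = 0.44×2.6/(1+0.86)×log₁₀(138.42/105)
    = 0.61505 × 0.12001 = 0.07381 m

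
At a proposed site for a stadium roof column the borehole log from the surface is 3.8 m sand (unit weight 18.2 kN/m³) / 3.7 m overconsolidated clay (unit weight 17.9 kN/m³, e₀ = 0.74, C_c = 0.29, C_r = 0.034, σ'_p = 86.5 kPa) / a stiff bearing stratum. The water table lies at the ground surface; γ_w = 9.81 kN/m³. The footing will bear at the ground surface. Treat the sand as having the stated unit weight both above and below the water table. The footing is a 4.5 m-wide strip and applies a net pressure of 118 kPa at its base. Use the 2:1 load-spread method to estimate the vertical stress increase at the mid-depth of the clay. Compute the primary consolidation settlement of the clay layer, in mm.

S_c ≈ 55.9 mm

Mid-depth of clay below the ground surface: z = 3.8 + 3.7/2 = 5.65 m.
Total vertical stress at mid-clay: σ_v = 18.2×3.8 + 17.9×1.85 = 102.28 kPa.
Pore pressure: u = 9.81×(5.65 − 0) = 55.427 kPa.
Initial effective stress: σ'_0 = σ_v − u = 102.28 − 55.427 = 46.853 kPa.
Stress increase at mid-clay by the 2:1 spreading method:
Δσ = qB/(B+z) = 118×4.5/(4.5+5.65) = 52.315 kPa
Final effective stress: σ'_f = 46.853 + 52.315 = 99.168 kPa.
σ'_f = 99.168 > σ'_p = 86.5 kPa, so the stress path crosses the preconsolidation pressure — recompression up to σ'_p, then virgin compression beyond:
S_c = H/(1+e₀)·[C_r·log₁₀(σ'_p/σ'_0) + C_c·log₁₀(σ'_f/σ'_p)]
    = 3.7/1.74 × [0.034×log₁₀(86.5/46.853) + 0.29×log₁₀(99.168/86.5)]
    = 2.1264 × [0.0090535 + 0.017213] = 0.05585 m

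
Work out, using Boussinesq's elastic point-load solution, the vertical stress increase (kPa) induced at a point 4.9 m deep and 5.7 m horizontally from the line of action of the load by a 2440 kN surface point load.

Δσ_z ≈ 5.71 kPa

Boussinesq vertical stress below a point load on an elastic half-space:
Δσ_z = 3P/(2πz²) · [1 + (r/z)²]^(−5/2)
r/z = 5.7/4.9 = 1.1633; [1+(r/z)²]^(−5/2) = 0.11772.
Δσ_z = 3×2440/(2π×4.9²) × 0.11772 = 48.522 × 0.11772 = 5.712 kPa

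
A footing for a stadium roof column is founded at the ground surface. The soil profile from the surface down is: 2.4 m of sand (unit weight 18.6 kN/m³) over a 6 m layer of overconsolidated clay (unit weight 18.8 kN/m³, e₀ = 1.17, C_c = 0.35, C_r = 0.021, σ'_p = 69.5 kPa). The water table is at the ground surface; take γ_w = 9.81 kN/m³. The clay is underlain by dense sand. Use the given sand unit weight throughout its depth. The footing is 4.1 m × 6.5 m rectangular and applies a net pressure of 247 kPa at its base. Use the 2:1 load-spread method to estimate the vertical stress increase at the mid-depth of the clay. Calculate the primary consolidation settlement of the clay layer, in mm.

S_c ≈ 188 mm

Mid-depth of clay below the ground surface: z = 2.4 + 6/2 = 5.4 m.
Total vertical stress at mid-clay: σ_v = 18.6×2.4 + 18.8×3 = 101.04 kPa.
Pore pressure: u = 9.81×(5.4 − 0) = 52.974 kPa.
Initial effective stress: σ'_0 = σ_v − u = 101.04 − 52.974 = 48.066 kPa.
Stress increase at mid-clay by the 2:1 spreading method:
Δσ = qBL/((B+z)(L+z)) = 247×4.1×6.5/((4.1+5.4)(6.5+5.4)) = 58.227 kPa
Final effective stress: σ'_f = 48.066 + 58.227 = 106.29 kPa.
σ'_f = 106.29 > σ'_p = 69.5 kPa, so the stress path crosses the preconsolidation pressure — recompression up to σ'_p, then virgin compression beyond:
S_c = H/(1+e₀)·[C_r·log₁₀(σ'_p/σ'_0) + C_c·log₁₀(σ'_f/σ'_p)]
    = 6/2.17 × [0.021×log₁₀(69.5/48.066) + 0.35×log₁₀(106.29/69.5)]
    = 2.765 × [0.0033631 + 0.064578] = 0.1879 m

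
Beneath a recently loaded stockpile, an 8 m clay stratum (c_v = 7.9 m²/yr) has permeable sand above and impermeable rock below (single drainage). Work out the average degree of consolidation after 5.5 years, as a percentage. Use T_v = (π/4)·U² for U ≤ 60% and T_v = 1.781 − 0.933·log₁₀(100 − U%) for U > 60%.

U ≈ 84.8 %

Drainage path length: H_d = H = 8 m (single drainage).
T_v = c_v·t/H_d² = 7.9×5.5/8² = 0.67891.
T_v = 0.67891 corresponds to the U > 60% branch:
U = 1 − 10^((1.781 − T_v)/0.933)/100 = 0.8482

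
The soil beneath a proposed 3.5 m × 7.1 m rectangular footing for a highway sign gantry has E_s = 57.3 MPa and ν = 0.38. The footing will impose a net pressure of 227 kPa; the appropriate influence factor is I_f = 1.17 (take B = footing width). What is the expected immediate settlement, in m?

Immediate (elastic) settlement: S_e = q·B·(1−ν²)/E_s · I_f.
E_s = 57.3 MPa = 57300 kPa.
S_e = 227 × 3.5 × (1 − 0.38²) / 57300 × 1.17
    = 227 × 3.5 × 0.8556 / 57300 × 1.17
    = 0.01388 m

S_e ≈ 0.0139 m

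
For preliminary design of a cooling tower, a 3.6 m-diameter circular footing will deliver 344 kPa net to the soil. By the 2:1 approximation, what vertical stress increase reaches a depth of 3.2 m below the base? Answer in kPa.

Δσ_z ≈ 96.4 kPa

By the 2:1 method the load spreads at 1 horizontal : 2 vertical, so at depth z the loaded area has grown by z in each plan dimension:
Δσ ≈ qD²/(D+z)² = 344×3.6²/(3.6+3.2)² = 96.415 kPa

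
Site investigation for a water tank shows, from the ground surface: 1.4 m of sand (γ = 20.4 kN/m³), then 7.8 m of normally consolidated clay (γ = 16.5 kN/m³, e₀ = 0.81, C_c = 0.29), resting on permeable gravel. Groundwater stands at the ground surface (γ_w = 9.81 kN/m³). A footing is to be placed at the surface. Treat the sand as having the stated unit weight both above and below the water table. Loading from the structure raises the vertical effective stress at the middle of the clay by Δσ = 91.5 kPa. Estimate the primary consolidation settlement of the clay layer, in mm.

Mid-depth of clay below the ground surface: z = 1.4 + 7.8/2 = 5.3 m.
Total vertical stress at mid-clay: σ_v = 20.4×1.4 + 16.5×3.9 = 92.91 kPa.
Pore pressure: u = 9.81×(5.3 − 0) = 51.993 kPa.
Initial effective stress: σ'_0 = σ_v − u = 92.91 − 51.993 = 40.917 kPa.
Final effective stress: σ'_f = σ'_0 + Δσ = 40.917 + 91.5 = 132.42 kPa.
Normally consolidated clay, so the full stress increment lies on the virgin compression line:
S_c = C_c·H/(1+e₀)·log₁₀(σ'_f/σ'_0) = 0.29×7.8/(1+0.81)×log₁₀(132.42/40.917)
    = 1.2497 × 0.51005 = 0.6374 m

S_c ≈ 637 mm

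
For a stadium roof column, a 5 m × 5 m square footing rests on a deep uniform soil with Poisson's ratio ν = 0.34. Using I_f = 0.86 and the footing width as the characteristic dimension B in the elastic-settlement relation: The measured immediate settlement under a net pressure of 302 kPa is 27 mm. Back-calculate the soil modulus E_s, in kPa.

E_s ≈ 42500 kPa

S_e = q·B·(1−ν²)/E_s · I_f  ⇒  E_s = q·B·(1−ν²)·I_f / S_e.
E_s = 302 × 5 × 0.8844 × 0.86 / 0.027 = 42540 kPa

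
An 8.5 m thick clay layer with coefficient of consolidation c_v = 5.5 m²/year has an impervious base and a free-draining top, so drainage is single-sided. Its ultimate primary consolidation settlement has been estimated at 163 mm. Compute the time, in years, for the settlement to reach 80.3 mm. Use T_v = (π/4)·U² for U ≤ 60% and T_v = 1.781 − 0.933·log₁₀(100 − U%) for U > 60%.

Drainage path length: H_d = H = 8.5 m (single drainage).
U = S(t)/S_ult = 80.3/163 = 0.4926.
U ≤ 60%: T_v = (π/4)·U² = (π/4)×0.49264² = 0.19061.
t = T_v·H_d²/c_v = 0.19061×8.5²/5.5 = 2.504 years.

t ≈ 2.5 years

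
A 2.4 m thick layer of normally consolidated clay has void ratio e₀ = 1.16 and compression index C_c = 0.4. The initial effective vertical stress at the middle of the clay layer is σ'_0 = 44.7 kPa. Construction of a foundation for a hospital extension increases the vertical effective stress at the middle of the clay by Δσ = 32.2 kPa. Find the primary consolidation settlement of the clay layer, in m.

S_c ≈ 0.105 m

Final effective stress: σ'_f = σ'_0 + Δσ = 44.7 + 32.2 = 76.9 kPa.
Normally consolidated clay, so the full stress increment lies on the virgin compression line:
S_c = C_c·H/(1+e₀)·log₁₀(σ'_f/σ'_0) = 0.4×2.4/(1+1.16)×log₁₀(76.9/44.7)
    = 0.44444 × 0.23562 = 0.1047 m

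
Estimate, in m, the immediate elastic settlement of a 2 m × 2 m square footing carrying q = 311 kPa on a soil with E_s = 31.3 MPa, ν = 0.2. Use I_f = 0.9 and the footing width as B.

Immediate (elastic) settlement: S_e = q·B·(1−ν²)/E_s · I_f.
E_s = 31.3 MPa = 31300 kPa.
S_e = 311 × 2 × (1 − 0.2²) / 31300 × 0.9
    = 311 × 2 × 0.96 / 31300 × 0.9
    = 0.01717 m

S_e ≈ 0.0172 m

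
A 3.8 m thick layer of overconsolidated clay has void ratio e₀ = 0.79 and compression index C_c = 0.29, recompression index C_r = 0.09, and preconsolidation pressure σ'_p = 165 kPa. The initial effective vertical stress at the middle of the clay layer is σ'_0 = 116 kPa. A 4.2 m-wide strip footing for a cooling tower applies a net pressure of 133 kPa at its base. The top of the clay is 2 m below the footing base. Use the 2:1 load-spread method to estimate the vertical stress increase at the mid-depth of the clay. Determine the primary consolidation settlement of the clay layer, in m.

Mid-depth of clay below the footing base: z = 2 + 3.8/2 = 3.9 m.
Stress increase at mid-clay by the 2:1 spreading method:
Δσ = qB/(B+z) = 133×4.2/(4.2+3.9) = 68.963 kPa
Final effective stress: σ'_f = 116 + 68.963 = 184.96 kPa.
σ'_f = 184.96 > σ'_p = 165 kPa, so the stress path crosses the preconsolidation pressure — recompression up to σ'_p, then virgin compression beyond:
S_c = H/(1+e₀)·[C_r·log₁₀(σ'_p/σ'_0) + C_c·log₁₀(σ'_f/σ'_p)]
    = 3.8/1.79 × [0.09×log₁₀(165/116) + 0.29×log₁₀(184.96/165)]
    = 2.1229 × [0.013772 + 0.014382] = 0.05977 m

S_c ≈ 0.0598 m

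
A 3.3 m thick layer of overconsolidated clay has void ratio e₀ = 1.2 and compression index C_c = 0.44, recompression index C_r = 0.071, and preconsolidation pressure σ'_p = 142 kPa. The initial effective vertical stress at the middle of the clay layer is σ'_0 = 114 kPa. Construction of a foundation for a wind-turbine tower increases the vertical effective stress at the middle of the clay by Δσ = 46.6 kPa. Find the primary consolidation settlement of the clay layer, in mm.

S_c ≈ 45.4 mm

Final effective stress: σ'_f = 114 + 46.6 = 160.6 kPa.
σ'_f = 160.6 > σ'_p = 142 kPa, so the stress path crosses the preconsolidation pressure — recompression up to σ'_p, then virgin compression beyond:
S_c = H/(1+e₀)·[C_r·log₁₀(σ'_p/σ'_0) + C_c·log₁₀(σ'_f/σ'_p)]
    = 3.3/2.2 × [0.071×log₁₀(142/114) + 0.44×log₁₀(160.6/142)]
    = 1.5 × [0.0067722 + 0.023521] = 0.04544 m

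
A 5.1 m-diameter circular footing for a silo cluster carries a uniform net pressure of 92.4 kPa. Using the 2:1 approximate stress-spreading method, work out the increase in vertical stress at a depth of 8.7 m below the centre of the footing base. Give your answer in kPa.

By the 2:1 method the load spreads at 1 horizontal : 2 vertical, so at depth z the loaded area has grown by z in each plan dimension:
Δσ ≈ qD²/(D+z)² = 92.4×5.1²/(5.1+8.7)² = 12.62 kPa

Δσ_z ≈ 12.6 kPa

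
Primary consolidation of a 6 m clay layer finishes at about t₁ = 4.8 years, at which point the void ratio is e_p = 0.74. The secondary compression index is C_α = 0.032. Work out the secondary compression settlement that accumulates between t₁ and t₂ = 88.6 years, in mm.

Secondary compression: S_s = C_α·H/(1+e_p)·log₁₀(t₂/t₁)
S_s = 0.032×6/(1+0.74)×log₁₀(88.6/4.8)
    = 0.1103 × 1.266 = 0.1397 m

S_s ≈ 140 mm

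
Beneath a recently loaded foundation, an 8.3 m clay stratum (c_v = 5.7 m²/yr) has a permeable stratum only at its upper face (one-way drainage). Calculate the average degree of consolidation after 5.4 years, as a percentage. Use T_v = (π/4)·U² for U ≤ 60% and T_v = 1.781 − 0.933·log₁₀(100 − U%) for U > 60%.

U ≈ 73.1 %

Drainage path length: H_d = H = 8.3 m (single drainage).
T_v = c_v·t/H_d² = 5.7×5.4/8.3² = 0.4468.
T_v = 0.4468 corresponds to the U > 60% branch:
U = 1 − 10^((1.781 − T_v)/0.933)/100 = 0.7308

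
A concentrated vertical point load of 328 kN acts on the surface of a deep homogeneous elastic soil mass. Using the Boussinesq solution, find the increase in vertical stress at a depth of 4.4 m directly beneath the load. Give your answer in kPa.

Δσ_z ≈ 8.09 kPa

Boussinesq vertical stress below a point load on an elastic half-space:
Δσ_z = 3P/(2πz²) · [1 + (r/z)²]^(−5/2)
r/z = 0/4.4 = 0; [1+(r/z)²]^(−5/2) = 1.
Δσ_z = 3×328/(2π×4.4²) × 1 = 8.0893 × 1 = 8.089 kPa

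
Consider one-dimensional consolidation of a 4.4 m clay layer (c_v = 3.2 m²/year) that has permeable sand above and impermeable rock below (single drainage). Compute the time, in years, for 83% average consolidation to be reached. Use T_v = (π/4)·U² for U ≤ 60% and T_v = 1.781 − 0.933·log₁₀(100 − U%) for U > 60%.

Drainage path length: H_d = H = 4.4 m (single drainage).
U > 60%: T_v = 1.781 − 0.933·log₁₀(100 − 83) = 0.63299.
t = T_v·H_d²/c_v = 0.63299×4.4²/3.2 = 3.83 years.

t ≈ 3.83 years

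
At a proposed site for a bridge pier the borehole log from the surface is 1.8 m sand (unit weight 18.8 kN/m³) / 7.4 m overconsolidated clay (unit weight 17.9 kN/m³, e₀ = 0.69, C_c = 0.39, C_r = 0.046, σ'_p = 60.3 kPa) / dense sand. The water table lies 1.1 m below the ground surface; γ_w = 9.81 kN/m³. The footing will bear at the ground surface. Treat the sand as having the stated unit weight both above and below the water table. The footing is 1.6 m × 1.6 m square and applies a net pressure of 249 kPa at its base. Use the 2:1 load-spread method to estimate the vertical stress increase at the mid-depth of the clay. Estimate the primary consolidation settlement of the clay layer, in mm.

S_c ≈ 111 mm

Mid-depth of clay below the ground surface: z = 1.8 + 7.4/2 = 5.5 m.
Total vertical stress at mid-clay: σ_v = 18.8×1.8 + 17.9×3.7 = 100.07 kPa.
Pore pressure: u = 9.81×(5.5 − 1.1) = 43.164 kPa.
Initial effective stress: σ'_0 = σ_v − u = 100.07 − 43.164 = 56.906 kPa.
Stress increase at mid-clay by the 2:1 spreading method:
Δσ = qBL/((B+z)(L+z)) = 249×1.6×1.6/((1.6+5.5)(1.6+5.5)) = 12.645 kPa
Final effective stress: σ'_f = 56.906 + 12.645 = 69.551 kPa.
σ'_f = 69.551 > σ'_p = 60.3 kPa, so the stress path crosses the preconsolidation pressure — recompression up to σ'_p, then virgin compression beyond:
S_c = H/(1+e₀)·[C_r·log₁₀(σ'_p/σ'_0) + C_c·log₁₀(σ'_f/σ'_p)]
    = 7.4/1.69 × [0.046×log₁₀(60.3/56.906) + 0.39×log₁₀(69.551/60.3)]
    = 4.3787 × [0.0011573 + 0.024175] = 0.1109 m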